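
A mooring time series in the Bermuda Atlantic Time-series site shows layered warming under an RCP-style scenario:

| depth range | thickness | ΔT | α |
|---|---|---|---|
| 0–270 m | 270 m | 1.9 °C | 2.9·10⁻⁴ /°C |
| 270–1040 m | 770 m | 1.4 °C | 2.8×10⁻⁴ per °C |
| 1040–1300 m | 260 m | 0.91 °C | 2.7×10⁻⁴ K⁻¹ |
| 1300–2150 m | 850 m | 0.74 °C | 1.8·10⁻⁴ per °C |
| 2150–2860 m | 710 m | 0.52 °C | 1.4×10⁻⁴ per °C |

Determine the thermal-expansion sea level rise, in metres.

1.9 × 270 × 2.9×10⁻⁴ = 0.14877 m
Layer 2: 770 × 2.8×10⁻⁴ × 1.4 = 0.30184 m
1040–1300 m: 2.7×10⁻⁴ × 260 × 0.91 = 0.063882 m
1300–2150 m: 0.74 × 850 × 1.8×10⁻⁴ = 0.11322 m
Layer 5: 1.4×10⁻⁴ × 0.52 × 710 = 0.051688 m
Δh = 0.14877 + 0.30184 + 0.063882 + 0.11322 + 0.051688 = 0.67940 m ≈ 0.679 m

about 0.679 m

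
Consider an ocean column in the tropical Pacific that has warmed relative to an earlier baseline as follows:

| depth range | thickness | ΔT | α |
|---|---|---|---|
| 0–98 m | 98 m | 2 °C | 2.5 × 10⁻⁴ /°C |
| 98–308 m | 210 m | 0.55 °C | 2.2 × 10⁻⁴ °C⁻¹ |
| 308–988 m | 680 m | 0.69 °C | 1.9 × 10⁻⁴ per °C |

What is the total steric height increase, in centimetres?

Layer 1: 98 × 2.5×10⁻⁴ × 2 = 0.04900 m
98–308 m: 210 × 2.2×10⁻⁴ × 0.55 = 0.02541 m
0.69 × 1.9×10⁻⁴ × 680 = 0.089148 m
Δh = 0.04900 + 0.02541 + 0.089148 = 0.163558 m

Δh ≈ 16.4 cm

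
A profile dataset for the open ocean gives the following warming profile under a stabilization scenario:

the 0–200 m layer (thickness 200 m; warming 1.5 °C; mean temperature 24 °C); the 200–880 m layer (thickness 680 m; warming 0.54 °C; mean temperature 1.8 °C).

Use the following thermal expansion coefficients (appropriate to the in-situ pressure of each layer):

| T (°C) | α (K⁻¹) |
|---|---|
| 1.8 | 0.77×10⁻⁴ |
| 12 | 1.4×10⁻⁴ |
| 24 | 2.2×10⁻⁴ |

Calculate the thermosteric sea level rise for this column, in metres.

Layer 1 at 24 °C → α = 2.2×10⁻⁴ K⁻¹
Layer 2 at 1.8 °C → α = 0.77×10⁻⁴ K⁻¹
Layer 1: 1.5 × 2.2×10⁻⁴ × 200 = 0.06600 m
Layer 2: 0.77×10⁻⁴ × 680 × 0.54 = 0.0282744 m
Δh = 0.06600 + 0.0282744 = 0.0942744 m

Δh ≈ 0.094 m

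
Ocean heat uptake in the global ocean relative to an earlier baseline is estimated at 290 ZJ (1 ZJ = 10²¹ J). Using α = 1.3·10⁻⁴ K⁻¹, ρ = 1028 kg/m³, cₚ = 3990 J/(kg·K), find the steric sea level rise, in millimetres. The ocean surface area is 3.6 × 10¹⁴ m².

Per unit area: Q = 290×10²¹ / (3.6×10¹⁴) ≈ 8.056×10⁸ J/m²
Δh = αQ/(ρcₚ) = 1.3×10⁻⁴ × 8.056×10⁸ / (1028 × 3990) ≈ 0.025533 m

25.5 mm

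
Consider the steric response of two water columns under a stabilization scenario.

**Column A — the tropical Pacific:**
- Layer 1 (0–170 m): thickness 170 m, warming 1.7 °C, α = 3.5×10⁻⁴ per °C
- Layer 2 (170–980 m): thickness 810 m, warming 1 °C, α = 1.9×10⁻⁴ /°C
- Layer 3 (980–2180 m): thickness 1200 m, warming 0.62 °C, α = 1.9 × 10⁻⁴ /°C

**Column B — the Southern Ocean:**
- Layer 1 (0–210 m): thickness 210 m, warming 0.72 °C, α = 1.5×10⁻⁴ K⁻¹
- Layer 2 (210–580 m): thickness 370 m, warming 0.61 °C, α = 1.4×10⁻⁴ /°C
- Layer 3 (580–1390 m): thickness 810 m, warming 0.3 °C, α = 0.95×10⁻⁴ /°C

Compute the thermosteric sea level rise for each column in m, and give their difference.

A: 0.396 m; B: 0.0774 m; difference 0.319 m

A 170 × 1.7 × 3.5×10⁻⁴ = 0.10115 m
A Layer 2: 1 × 1.9×10⁻⁴ × 810 = 0.15390 m
A 1200 × 1.9×10⁻⁴ × 0.62 = 0.14136 m
A total: 0.39641 m
B 0–210 m: 210 × 1.5×10⁻⁴ × 0.72 = 0.02268 m
B Layer 2: 1.4×10⁻⁴ × 0.61 × 370 = 0.031598 m
B 580–1390 m: 810 × 0.95×10⁻⁴ × 0.3 = 0.023085 m
B total: 0.077363 m
Difference: 0.39641 − 0.077363 = 0.319047 m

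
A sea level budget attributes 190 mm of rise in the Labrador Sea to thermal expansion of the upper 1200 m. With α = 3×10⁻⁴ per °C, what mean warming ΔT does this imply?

ΔT ≈ 0.528 °C

ΔT = Δh/(αH) = 0.19 / (3×10⁻⁴ × 1200) ≈ 0.5278 °C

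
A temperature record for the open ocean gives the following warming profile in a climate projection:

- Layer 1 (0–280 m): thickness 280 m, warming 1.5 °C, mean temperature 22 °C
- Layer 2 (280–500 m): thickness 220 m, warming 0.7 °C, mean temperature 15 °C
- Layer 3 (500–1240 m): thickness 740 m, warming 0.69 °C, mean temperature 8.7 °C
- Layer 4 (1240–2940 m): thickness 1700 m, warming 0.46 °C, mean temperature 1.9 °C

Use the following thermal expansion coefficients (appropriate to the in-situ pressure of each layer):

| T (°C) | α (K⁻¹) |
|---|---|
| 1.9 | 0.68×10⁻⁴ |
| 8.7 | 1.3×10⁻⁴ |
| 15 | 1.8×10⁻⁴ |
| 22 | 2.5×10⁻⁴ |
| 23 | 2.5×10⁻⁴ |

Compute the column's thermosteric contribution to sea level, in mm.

Layer 1 at 22 °C → α = 2.5×10⁻⁴ K⁻¹
Layer 2 at 15 °C → α = 1.8×10⁻⁴ K⁻¹
Layer 3 at 8.7 °C → α = 1.3×10⁻⁴ K⁻¹
Layer 4 at 1.9 °C → α = 0.68×10⁻⁴ K⁻¹
0–280 m: 1.5 × 280 × 2.5×10⁻⁴ = 0.10500 m
220 × 0.7 × 1.8×10⁻⁴ = 0.02772 m
Layer 3: 740 × 0.69 × 1.3×10⁻⁴ = 0.066378 m
Layer 4: 1700 × 0.68×10⁻⁴ × 0.46 = 0.053176 m
Δh = 0.10500 + 0.02772 + 0.066378 + 0.053176 = 0.252274 m

Δh ≈ 252 mm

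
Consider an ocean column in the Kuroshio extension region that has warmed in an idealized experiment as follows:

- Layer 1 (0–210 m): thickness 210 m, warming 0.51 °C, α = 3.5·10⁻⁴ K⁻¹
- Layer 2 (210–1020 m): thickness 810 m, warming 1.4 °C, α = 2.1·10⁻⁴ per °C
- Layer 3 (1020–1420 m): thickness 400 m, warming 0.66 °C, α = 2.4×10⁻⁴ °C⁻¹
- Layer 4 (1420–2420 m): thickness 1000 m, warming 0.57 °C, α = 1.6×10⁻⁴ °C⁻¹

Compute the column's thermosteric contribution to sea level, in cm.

210 × 0.51 × 3.5×10⁻⁴ = 0.037485 m
210–1020 m: 810 × 2.1×10⁻⁴ × 1.4 = 0.23814 m
Layer 3: 400 × 2.4×10⁻⁴ × 0.66 = 0.06336 m
1.6×10⁻⁴ × 1000 × 0.57 = 0.09120 m
Δh = 0.037485 + 0.23814 + 0.06336 + 0.09120 = 0.430185 m

Δh = 43 cm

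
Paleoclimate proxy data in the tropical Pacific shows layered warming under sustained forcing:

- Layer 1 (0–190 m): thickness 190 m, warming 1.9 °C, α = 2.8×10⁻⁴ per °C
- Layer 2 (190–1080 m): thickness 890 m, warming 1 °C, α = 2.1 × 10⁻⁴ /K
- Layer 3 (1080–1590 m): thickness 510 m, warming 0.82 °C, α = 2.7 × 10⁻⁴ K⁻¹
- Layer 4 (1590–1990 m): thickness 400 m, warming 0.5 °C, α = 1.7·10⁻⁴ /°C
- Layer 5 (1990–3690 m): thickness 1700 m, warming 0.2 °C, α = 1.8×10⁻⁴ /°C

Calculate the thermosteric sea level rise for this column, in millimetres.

Layer 1: 1.9 × 190 × 2.8×10⁻⁴ = 0.10108 m
190–1080 m: 2.1×10⁻⁴ × 1 × 890 = 0.18690 m
510 × 2.7×10⁻⁴ × 0.82 = 0.112914 m
Layer 4: 400 × 0.5 × 1.7×10⁻⁴ = 0.03400 m
1990–3690 m: 1.8×10⁻⁴ × 1700 × 0.2 = 0.06120 m
Δh = 0.10108 + 0.18690 + 0.112914 + 0.03400 + 0.06120 = 0.496094 m

about 500 mm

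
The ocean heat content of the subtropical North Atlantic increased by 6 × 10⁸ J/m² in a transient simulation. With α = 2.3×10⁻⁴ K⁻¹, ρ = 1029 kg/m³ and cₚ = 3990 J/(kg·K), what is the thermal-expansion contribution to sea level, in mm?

Δh = 33.6 mm

Δh = αQ/(ρcₚ) = 2.3×10⁻⁴ × 6×10⁸ / (1029 × 3990) ≈ 0.033612 m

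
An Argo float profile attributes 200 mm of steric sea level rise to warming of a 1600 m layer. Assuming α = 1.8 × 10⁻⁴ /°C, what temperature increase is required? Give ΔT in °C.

ΔT = Δh/(αH) = 0.2 / (1.8×10⁻⁴ × 1600) ≈ 0.6944 °C

ΔT ≈ 0.69 °C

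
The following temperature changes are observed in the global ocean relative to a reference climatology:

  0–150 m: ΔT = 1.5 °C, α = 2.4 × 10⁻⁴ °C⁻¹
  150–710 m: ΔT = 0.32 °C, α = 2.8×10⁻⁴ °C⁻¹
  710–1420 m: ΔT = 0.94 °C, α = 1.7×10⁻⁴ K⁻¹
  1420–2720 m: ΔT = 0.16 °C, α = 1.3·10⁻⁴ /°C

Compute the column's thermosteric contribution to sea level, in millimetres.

150 × 2.4×10⁻⁴ × 1.5 = 0.05400 m
560 × 0.32 × 2.8×10⁻⁴ = 0.050176 m
710–1420 m: 1.7×10⁻⁴ × 0.94 × 710 = 0.113458 m
1420–2720 m: 0.16 × 1300 × 1.3×10⁻⁴ = 0.02704 m
Δh = 0.05400 + 0.050176 + 0.113458 + 0.02704 = 0.244674 m

Δh = 245 mm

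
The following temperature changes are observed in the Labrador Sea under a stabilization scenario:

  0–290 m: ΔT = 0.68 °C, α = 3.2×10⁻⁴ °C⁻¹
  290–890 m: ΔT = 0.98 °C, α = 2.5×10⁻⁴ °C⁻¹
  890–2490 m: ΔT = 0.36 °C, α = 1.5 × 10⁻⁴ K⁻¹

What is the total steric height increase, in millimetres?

Δh = 297 mm

0–290 m: 3.2×10⁻⁴ × 0.68 × 290 = 0.063104 m
2.5×10⁻⁴ × 0.98 × 600 = 0.14700 m
890–2490 m: 1600 × 0.36 × 1.5×10⁻⁴ = 0.08640 m
Δh = 0.063104 + 0.14700 + 0.08640 = 0.296504 m ≈ 297 mm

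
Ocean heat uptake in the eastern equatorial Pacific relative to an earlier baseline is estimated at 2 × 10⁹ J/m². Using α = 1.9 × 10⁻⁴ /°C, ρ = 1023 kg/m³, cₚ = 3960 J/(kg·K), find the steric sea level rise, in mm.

93.8 mm of thermosteric rise

Δh = αQ/(ρcₚ) = 1.9×10⁻⁴ × 2×10⁹ / (1023 × 3960) ≈ 0.093802 m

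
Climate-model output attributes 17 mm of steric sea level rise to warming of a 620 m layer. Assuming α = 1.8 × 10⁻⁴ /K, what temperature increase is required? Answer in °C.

ΔT = Δh/(αH) = 0.017 / (1.8×10⁻⁴ × 620) ≈ 0.1523 °C

0.152 °C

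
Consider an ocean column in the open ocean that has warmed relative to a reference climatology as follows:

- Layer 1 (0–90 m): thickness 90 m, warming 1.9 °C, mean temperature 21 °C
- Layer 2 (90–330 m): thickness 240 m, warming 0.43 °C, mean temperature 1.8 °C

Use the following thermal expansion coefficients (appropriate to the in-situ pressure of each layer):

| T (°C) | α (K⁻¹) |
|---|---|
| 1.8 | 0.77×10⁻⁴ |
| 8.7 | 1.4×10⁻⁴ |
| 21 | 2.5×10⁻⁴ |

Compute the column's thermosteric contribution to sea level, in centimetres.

Δh ≈ 5.07 cm

Layer 1 at 21 °C → α = 2.5×10⁻⁴ K⁻¹
Layer 2 at 1.8 °C → α = 0.77×10⁻⁴ K⁻¹
1.9 × 2.5×10⁻⁴ × 90 = 0.04275 m
90–330 m: 0.77×10⁻⁴ × 0.43 × 240 = 0.0079464 m
Δh = 0.04275 + 0.0079464 = 0.0506964 m ≈ 5.07 cm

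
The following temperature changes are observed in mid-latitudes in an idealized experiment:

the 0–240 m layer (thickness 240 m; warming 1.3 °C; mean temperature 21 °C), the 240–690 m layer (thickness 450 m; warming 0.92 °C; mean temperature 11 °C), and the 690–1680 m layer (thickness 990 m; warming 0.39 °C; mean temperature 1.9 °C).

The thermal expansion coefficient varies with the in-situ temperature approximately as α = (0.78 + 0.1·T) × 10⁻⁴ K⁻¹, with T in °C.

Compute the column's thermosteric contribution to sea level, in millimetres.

Δh ≈ 210 mm

Layer 1: α = (0.78 + 0.1×21)×10⁻⁴ = 2.88×10⁻⁴ K⁻¹
Layer 2: α = (0.78 + 0.1×11)×10⁻⁴ = 1.88×10⁻⁴ K⁻¹
Layer 3: α = (0.78 + 0.1×1.9)×10⁻⁴ = 0.97×10⁻⁴ K⁻¹
Layer 1: 2.88×10⁻⁴ × 240 × 1.3 = 0.089856 m
1.88×10⁻⁴ × 0.92 × 450 = 0.077832 m
690–1680 m: 0.97×10⁻⁴ × 990 × 0.39 = 0.0374517 m
Δh = 0.089856 + 0.077832 + 0.0374517 = 0.2051397 m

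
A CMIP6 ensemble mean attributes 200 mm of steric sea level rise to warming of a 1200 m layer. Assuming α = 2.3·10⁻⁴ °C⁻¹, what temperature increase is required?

about 0.72 K

ΔT = Δh/(αH) = 0.2 / (2.3×10⁻⁴ × 1200) ≈ 0.7246 K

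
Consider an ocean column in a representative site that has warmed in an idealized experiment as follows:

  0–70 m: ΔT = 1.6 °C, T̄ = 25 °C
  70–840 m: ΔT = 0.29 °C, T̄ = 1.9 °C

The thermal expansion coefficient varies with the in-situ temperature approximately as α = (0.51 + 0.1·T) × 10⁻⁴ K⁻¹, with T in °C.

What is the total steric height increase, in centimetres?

4.9 cm

Layer 1: α = (0.51 + 0.1×25)×10⁻⁴ = 3.01×10⁻⁴ K⁻¹
Layer 2: α = (0.51 + 0.1×1.9)×10⁻⁴ = 0.7×10⁻⁴ K⁻¹
0–70 m: 3.01×10⁻⁴ × 1.6 × 70 = 0.033712 m
70–840 m: 0.7×10⁻⁴ × 770 × 0.29 = 0.015631 m
Δh = 0.033712 + 0.015631 = 0.049343 m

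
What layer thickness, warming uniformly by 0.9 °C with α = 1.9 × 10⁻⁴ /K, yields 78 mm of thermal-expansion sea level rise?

H = Δh/(αΔT) = 0.078 / (1.9×10⁻⁴ × 0.9) ≈ 456.1 m

about 456 m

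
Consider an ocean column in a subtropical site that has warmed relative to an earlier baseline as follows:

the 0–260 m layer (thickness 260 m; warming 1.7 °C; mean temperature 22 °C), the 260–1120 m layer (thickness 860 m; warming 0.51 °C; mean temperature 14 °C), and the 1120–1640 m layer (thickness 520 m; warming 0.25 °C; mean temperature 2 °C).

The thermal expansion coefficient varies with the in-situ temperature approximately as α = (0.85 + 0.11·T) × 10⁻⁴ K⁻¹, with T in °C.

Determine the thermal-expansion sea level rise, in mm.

Layer 1: α = (0.85 + 0.11×22)×10⁻⁴ = 3.27×10⁻⁴ K⁻¹
Layer 2: α = (0.85 + 0.11×14)×10⁻⁴ = 2.39×10⁻⁴ K⁻¹
Layer 3: α = (0.85 + 0.11×2)×10⁻⁴ = 1.07×10⁻⁴ K⁻¹
3.27×10⁻⁴ × 1.7 × 260 = 0.144534 m
260–1120 m: 860 × 2.39×10⁻⁴ × 0.51 = 0.1048254 m
1.07×10⁻⁴ × 520 × 0.25 = 0.01391 m
Δh = 0.144534 + 0.1048254 + 0.01391 = 0.2632694 m ≈ 260 mm

about 260 mm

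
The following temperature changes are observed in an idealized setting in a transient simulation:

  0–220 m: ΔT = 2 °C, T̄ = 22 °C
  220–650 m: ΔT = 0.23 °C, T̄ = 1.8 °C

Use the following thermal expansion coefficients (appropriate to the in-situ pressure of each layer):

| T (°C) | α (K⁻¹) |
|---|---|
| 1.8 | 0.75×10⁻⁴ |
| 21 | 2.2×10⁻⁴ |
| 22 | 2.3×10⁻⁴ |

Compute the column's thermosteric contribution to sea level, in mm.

about 110 mm

Layer 1 at 22 °C → α = 2.3×10⁻⁴ K⁻¹
Layer 2 at 1.8 °C → α = 0.75×10⁻⁴ K⁻¹
Layer 1: 2 × 220 × 2.3×10⁻⁴ = 0.10120 m
0.75×10⁻⁴ × 430 × 0.23 = 0.0074175 m
Δh = 0.10120 + 0.0074175 = 0.1086175 m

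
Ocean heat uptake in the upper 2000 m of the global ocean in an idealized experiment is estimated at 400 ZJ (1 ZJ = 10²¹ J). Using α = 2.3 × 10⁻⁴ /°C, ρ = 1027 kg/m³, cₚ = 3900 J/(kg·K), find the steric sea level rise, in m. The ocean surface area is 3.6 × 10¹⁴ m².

Per unit area: Q = 400×10²¹ / (3.6×10¹⁴) ≈ 1.111×10⁹ J/m²
Δh = αQ/(ρcₚ) = 2.3×10⁻⁴ × 1.111×10⁹ / (1027 × 3900) ≈ 0.063798 m

about 0.0638 m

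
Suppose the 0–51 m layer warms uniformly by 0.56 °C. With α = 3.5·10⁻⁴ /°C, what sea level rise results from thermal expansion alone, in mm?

Δh ≈ 10.0 mm

Δh = αΔT·H = 3.5×10⁻⁴ × 0.56 × 51 = 0.009996 m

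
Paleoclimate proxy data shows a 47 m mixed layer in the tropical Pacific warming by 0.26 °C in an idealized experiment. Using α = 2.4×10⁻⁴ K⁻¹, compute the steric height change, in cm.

Δh = αΔT·H = 2.4×10⁻⁴ × 0.26 × 47 = 0.0029328 m

0.29 cm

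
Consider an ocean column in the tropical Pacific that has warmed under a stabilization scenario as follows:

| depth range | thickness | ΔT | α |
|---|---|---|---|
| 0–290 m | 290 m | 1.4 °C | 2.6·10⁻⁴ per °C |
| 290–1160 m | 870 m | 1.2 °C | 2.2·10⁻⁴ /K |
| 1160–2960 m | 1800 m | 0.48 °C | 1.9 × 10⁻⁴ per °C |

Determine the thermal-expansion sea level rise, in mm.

Layer 1: 290 × 1.4 × 2.6×10⁻⁴ = 0.10556 m
Layer 2: 1.2 × 870 × 2.2×10⁻⁴ = 0.22968 m
1160–2960 m: 1.9×10⁻⁴ × 0.48 × 1800 = 0.16416 m
Δh = 0.10556 + 0.22968 + 0.16416 = 0.49940 m

Δh = 500 mm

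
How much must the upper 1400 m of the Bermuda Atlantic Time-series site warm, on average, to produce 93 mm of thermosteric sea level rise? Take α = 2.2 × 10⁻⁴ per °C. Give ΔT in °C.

ΔT ≈ 0.302 °C

ΔT = Δh/(αH) = 0.093 / (2.2×10⁻⁴ × 1400) ≈ 0.3019 °C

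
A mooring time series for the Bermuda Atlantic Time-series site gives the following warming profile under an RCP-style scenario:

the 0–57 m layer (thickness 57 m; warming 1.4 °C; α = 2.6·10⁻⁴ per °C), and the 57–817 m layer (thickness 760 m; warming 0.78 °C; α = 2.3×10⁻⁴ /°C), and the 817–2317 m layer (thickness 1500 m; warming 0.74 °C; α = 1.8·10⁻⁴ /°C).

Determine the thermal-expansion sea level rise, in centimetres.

0–57 m: 57 × 2.6×10⁻⁴ × 1.4 = 0.020748 m
57–817 m: 760 × 0.78 × 2.3×10⁻⁴ = 0.136344 m
817–2317 m: 0.74 × 1500 × 1.8×10⁻⁴ = 0.19980 m
Δh = 0.020748 + 0.136344 + 0.19980 = 0.356892 m

35.7 cm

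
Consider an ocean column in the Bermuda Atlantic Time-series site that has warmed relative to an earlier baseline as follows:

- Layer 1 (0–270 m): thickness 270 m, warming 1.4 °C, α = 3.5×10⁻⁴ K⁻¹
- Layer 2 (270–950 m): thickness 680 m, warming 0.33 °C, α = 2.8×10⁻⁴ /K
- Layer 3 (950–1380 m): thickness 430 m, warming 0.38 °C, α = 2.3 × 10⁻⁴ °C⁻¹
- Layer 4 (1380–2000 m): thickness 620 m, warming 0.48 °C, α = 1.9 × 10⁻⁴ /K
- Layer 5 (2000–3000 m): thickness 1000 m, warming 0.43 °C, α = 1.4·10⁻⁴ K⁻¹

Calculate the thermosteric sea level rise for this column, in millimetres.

Δh ≈ 349 mm

3.5×10⁻⁴ × 270 × 1.4 = 0.13230 m
Layer 2: 2.8×10⁻⁴ × 0.33 × 680 = 0.062832 m
950–1380 m: 0.38 × 430 × 2.3×10⁻⁴ = 0.037582 m
1380–2000 m: 0.48 × 1.9×10⁻⁴ × 620 = 0.056544 m
1000 × 0.43 × 1.4×10⁻⁴ = 0.06020 m
Δh = 0.13230 + 0.062832 + 0.037582 + 0.056544 + 0.06020 = 0.349458 m ≈ 349 mm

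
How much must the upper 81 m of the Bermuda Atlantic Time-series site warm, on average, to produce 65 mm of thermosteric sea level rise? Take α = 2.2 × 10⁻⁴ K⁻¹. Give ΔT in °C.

ΔT = Δh/(αH) = 0.065 / (2.2×10⁻⁴ × 81) ≈ 3.648 °C

3.65 °C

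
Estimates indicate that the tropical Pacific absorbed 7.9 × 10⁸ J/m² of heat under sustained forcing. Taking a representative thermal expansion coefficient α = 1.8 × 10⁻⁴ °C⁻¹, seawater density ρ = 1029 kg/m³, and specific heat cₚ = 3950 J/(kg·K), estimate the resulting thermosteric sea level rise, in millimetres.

about 35 mm

Δh = αQ/(ρcₚ) = 1.8×10⁻⁴ × 7.9×10⁸ / (1029 × 3950) ≈ 0.034985 m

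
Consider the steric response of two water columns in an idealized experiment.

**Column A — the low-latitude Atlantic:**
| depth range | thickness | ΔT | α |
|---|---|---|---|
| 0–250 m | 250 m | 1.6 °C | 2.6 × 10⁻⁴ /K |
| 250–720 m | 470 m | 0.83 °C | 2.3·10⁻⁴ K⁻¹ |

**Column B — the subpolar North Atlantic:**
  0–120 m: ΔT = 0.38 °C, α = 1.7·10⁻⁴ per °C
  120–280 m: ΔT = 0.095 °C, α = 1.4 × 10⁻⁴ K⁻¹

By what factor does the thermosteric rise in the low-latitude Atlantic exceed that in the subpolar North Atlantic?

a factor of 19.6

A 250 × 2.6×10⁻⁴ × 1.6 = 0.10400 m
A 0.83 × 2.3×10⁻⁴ × 470 = 0.089723 m
A total: 0.193723 m
B Layer 1: 120 × 0.38 × 1.7×10⁻⁴ = 0.007752 m
B Layer 2: 160 × 0.095 × 1.4×10⁻⁴ = 0.002128 m
B total: 0.00988 m
Ratio: 0.193723 / 0.00988 ≈ 19.61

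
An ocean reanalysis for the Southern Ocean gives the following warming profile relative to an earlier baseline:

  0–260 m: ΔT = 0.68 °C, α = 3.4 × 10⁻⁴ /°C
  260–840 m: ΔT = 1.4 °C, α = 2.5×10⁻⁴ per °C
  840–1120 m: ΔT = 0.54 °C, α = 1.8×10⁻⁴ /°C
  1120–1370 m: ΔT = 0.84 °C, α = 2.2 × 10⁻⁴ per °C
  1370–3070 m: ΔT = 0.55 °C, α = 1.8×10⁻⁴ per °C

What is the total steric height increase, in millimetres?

Δh = 500 mm

0–260 m: 3.4×10⁻⁴ × 260 × 0.68 = 0.060112 m
2.5×10⁻⁴ × 580 × 1.4 = 0.20300 m
840–1120 m: 0.54 × 280 × 1.8×10⁻⁴ = 0.027216 m
2.2×10⁻⁴ × 250 × 0.84 = 0.04620 m
1370–3070 m: 1700 × 1.8×10⁻⁴ × 0.55 = 0.16830 m
Δh = 0.060112 + 0.20300 + 0.027216 + 0.04620 + 0.16830 = 0.504828 m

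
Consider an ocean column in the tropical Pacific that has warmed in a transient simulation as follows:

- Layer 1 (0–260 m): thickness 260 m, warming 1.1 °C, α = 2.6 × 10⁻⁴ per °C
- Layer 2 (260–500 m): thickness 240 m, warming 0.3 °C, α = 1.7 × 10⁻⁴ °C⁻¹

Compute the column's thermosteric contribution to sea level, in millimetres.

Layer 1: 2.6×10⁻⁴ × 260 × 1.1 = 0.07436 m
Layer 2: 0.3 × 1.7×10⁻⁴ × 240 = 0.01224 m
Δh = 0.07436 + 0.01224 = 0.08660 m ≈ 86.6 mm

Δh = 86.6 mm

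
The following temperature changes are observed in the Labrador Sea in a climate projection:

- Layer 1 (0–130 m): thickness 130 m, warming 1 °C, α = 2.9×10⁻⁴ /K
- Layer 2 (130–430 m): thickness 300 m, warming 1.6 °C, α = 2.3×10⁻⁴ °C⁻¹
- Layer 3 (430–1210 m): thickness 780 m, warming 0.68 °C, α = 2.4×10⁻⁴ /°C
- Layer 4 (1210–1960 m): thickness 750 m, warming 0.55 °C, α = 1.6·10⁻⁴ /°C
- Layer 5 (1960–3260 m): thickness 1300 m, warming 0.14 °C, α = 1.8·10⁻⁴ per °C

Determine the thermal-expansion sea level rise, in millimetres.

Δh = 374 mm

Layer 1: 1 × 2.9×10⁻⁴ × 130 = 0.03770 m
130–430 m: 2.3×10⁻⁴ × 300 × 1.6 = 0.11040 m
430–1210 m: 780 × 2.4×10⁻⁴ × 0.68 = 0.127296 m
750 × 0.55 × 1.6×10⁻⁴ = 0.06600 m
Layer 5: 1.8×10⁻⁴ × 1300 × 0.14 = 0.03276 m
Δh = 0.03770 + 0.11040 + 0.127296 + 0.06600 + 0.03276 = 0.374156 m ≈ 374 mm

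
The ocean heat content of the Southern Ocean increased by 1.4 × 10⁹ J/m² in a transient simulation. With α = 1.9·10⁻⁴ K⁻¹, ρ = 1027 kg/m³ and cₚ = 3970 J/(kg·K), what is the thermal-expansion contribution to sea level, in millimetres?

65 mm

Δh = αQ/(ρcₚ) = 1.9×10⁻⁴ × 1.4×10⁹ / (1027 × 3970) ≈ 0.065241 m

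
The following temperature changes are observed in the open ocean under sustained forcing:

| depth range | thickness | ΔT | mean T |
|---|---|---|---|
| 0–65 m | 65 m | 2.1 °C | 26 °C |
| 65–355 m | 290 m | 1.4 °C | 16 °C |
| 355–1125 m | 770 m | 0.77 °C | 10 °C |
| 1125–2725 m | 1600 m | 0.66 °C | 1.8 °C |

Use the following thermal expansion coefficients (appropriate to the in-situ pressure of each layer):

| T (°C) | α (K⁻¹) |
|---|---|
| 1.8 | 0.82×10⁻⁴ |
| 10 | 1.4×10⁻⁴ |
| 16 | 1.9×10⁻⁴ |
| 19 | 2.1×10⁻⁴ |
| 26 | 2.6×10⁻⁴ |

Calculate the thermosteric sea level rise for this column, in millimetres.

about 282 mm

Layer 1 at 26 °C → α = 2.6×10⁻⁴ K⁻¹
Layer 2 at 16 °C → α = 1.9×10⁻⁴ K⁻¹
Layer 3 at 10 °C → α = 1.4×10⁻⁴ K⁻¹
Layer 4 at 1.8 °C → α = 0.82×10⁻⁴ K⁻¹
Layer 1: 2.1 × 65 × 2.6×10⁻⁴ = 0.03549 m
Layer 2: 1.9×10⁻⁴ × 1.4 × 290 = 0.07714 m
355–1125 m: 770 × 1.4×10⁻⁴ × 0.77 = 0.083006 m
Layer 4: 0.66 × 1600 × 0.82×10⁻⁴ = 0.086592 m
Δh = 0.03549 + 0.07714 + 0.083006 + 0.086592 = 0.282228 m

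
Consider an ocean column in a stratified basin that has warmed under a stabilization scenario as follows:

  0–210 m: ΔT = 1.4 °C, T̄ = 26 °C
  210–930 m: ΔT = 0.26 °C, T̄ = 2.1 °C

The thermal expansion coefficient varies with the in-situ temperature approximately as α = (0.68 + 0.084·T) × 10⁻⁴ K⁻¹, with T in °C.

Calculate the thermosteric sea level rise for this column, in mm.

100 mm

Layer 1: α = (0.68 + 0.084×26)×10⁻⁴ = 2.864×10⁻⁴ K⁻¹
Layer 2: α = (0.68 + 0.084×2.1)×10⁻⁴ = 0.8564×10⁻⁴ K⁻¹
1.4 × 2.864×10⁻⁴ × 210 = 0.0842016 m
210–930 m: 0.8564×10⁻⁴ × 0.26 × 720 = 0.016031808 m
Δh = 0.0842016 + 0.016031808 = 0.100233408 m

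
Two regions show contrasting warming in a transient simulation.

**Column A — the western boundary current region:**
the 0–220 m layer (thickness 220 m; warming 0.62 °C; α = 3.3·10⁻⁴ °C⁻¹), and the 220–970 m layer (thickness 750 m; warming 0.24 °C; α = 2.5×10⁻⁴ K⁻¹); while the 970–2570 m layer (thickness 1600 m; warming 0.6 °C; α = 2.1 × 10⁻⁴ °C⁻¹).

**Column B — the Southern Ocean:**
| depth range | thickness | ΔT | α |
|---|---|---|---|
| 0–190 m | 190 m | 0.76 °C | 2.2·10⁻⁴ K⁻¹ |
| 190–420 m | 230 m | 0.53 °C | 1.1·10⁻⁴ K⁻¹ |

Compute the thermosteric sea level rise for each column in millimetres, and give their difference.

Δh_A ≈ 290 mm, Δh_B ≈ 45 mm; difference ≈ 250 mm

A Layer 1: 0.62 × 220 × 3.3×10⁻⁴ = 0.045012 m
A Layer 2: 0.24 × 2.5×10⁻⁴ × 750 = 0.04500 m
A Layer 3: 2.1×10⁻⁴ × 1600 × 0.6 = 0.20160 m
A total: 0.291612 m
B Layer 1: 190 × 2.2×10⁻⁴ × 0.76 = 0.031768 m
B 230 × 0.53 × 1.1×10⁻⁴ = 0.013409 m
B total: 0.045177 m
Difference: 0.291612 − 0.045177 = 0.246435 m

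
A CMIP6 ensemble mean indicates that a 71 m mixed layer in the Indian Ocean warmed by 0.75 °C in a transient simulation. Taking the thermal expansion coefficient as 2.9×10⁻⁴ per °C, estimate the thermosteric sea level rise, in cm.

Δh = αΔT·H = 2.9×10⁻⁴ × 0.75 × 71 = 0.0154425 m

about 1.54 cm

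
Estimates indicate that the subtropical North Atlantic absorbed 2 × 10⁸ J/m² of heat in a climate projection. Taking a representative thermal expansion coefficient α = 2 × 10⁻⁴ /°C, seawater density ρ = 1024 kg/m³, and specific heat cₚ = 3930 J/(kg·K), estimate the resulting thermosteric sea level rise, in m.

Δh = αQ/(ρcₚ) = 2×10⁻⁴ × 2×10⁸ / (1024 × 3930) ≈ 0.0099396 m

about 0.00994 m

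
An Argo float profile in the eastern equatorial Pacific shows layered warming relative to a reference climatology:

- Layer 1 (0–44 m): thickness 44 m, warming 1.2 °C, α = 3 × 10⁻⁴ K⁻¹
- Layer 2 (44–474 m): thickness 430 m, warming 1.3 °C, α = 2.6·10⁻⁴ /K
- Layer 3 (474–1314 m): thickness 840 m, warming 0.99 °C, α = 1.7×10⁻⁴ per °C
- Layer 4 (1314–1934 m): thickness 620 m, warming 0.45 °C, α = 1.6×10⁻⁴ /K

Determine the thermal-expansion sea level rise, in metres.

1.2 × 44 × 3×10⁻⁴ = 0.01584 m
Layer 2: 430 × 1.3 × 2.6×10⁻⁴ = 0.14534 m
474–1314 m: 840 × 1.7×10⁻⁴ × 0.99 = 0.141372 m
0.45 × 1.6×10⁻⁴ × 620 = 0.04464 m
Δh = 0.01584 + 0.14534 + 0.141372 + 0.04464 = 0.347192 m

0.35 m of thermosteric rise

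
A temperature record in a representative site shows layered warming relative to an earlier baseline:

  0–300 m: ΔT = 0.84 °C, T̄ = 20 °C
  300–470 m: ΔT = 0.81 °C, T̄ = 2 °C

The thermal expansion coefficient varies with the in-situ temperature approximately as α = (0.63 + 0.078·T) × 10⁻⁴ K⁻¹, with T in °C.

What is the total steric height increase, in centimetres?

Layer 1: α = (0.63 + 0.078×20)×10⁻⁴ = 2.19×10⁻⁴ K⁻¹
Layer 2: α = (0.63 + 0.078×2)×10⁻⁴ = 0.786×10⁻⁴ K⁻¹
Layer 1: 300 × 0.84 × 2.19×10⁻⁴ = 0.055188 m
0.786×10⁻⁴ × 170 × 0.81 = 0.01082322 m
Δh = 0.055188 + 0.01082322 = 0.06601122 m

about 6.60 cm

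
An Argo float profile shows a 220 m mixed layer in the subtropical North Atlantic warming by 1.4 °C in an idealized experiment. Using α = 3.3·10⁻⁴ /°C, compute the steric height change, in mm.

Δh = αΔT·H = 3.3×10⁻⁴ × 1.4 × 220 = 0.10164 m

about 102 mm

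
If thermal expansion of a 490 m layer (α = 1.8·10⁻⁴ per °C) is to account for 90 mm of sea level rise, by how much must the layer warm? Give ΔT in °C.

ΔT = Δh/(αH) = 0.09 / (1.8×10⁻⁴ × 490) ≈ 1.020 °C

1.02 °C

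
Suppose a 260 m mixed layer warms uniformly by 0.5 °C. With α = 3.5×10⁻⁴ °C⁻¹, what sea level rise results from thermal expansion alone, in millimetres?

Δh = αΔT·H = 3.5×10⁻⁴ × 0.5 × 260 = 0.04550 m

about 45.5 mm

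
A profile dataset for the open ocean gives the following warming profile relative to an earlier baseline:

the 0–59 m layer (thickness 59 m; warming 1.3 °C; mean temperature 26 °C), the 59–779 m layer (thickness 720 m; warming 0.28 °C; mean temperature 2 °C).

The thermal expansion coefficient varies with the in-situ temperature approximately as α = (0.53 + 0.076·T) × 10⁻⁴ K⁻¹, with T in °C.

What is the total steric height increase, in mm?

Δh ≈ 33 mm

Layer 1: α = (0.53 + 0.076×26)×10⁻⁴ = 2.506×10⁻⁴ K⁻¹
Layer 2: α = (0.53 + 0.076×2)×10⁻⁴ = 0.682×10⁻⁴ K⁻¹
0–59 m: 2.506×10⁻⁴ × 59 × 1.3 = 0.01922102 m
59–779 m: 0.28 × 0.682×10⁻⁴ × 720 = 0.01374912 m
Δh = 0.01922102 + 0.01374912 = 0.03297014 m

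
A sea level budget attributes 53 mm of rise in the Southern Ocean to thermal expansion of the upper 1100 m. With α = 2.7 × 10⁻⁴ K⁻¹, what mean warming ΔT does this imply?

0.18 °C

ΔT = Δh/(αH) = 0.053 / (2.7×10⁻⁴ × 1100) ≈ 0.1785 °C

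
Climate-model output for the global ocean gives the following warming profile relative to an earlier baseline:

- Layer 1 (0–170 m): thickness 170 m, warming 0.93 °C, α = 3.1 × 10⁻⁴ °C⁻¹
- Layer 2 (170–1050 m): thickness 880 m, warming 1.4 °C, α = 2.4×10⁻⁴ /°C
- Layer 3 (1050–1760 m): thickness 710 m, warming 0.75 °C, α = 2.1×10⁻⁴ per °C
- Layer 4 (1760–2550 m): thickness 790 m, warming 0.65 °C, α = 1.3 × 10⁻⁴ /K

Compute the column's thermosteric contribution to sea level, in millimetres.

Layer 1: 3.1×10⁻⁴ × 170 × 0.93 = 0.049011 m
Layer 2: 2.4×10⁻⁴ × 880 × 1.4 = 0.29568 m
1050–1760 m: 710 × 2.1×10⁻⁴ × 0.75 = 0.111825 m
1760–2550 m: 790 × 0.65 × 1.3×10⁻⁴ = 0.066755 m
Δh = 0.049011 + 0.29568 + 0.111825 + 0.066755 = 0.523271 m

523 mm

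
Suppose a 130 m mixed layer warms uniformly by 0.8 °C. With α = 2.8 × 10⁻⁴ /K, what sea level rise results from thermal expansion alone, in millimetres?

Δh ≈ 29.1 mm

Δh = αΔT·H = 2.8×10⁻⁴ × 0.8 × 130 = 0.02912 m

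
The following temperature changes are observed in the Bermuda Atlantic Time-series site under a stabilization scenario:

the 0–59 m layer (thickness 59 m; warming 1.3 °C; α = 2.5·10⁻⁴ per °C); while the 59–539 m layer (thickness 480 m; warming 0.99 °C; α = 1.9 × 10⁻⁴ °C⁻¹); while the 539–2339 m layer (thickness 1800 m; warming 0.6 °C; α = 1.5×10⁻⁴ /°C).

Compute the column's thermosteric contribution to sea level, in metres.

0.271 m of thermosteric rise

Layer 1: 2.5×10⁻⁴ × 1.3 × 59 = 0.019175 m
Layer 2: 480 × 0.99 × 1.9×10⁻⁴ = 0.090288 m
0.6 × 1800 × 1.5×10⁻⁴ = 0.16200 m
Δh = 0.019175 + 0.090288 + 0.16200 = 0.271463 m ≈ 0.271 m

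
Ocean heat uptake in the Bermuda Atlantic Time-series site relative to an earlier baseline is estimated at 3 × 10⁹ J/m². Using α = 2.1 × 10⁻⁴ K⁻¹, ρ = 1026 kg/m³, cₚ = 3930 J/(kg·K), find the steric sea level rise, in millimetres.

160 mm

Δh = αQ/(ρcₚ) = 2.1×10⁻⁴ × 3×10⁹ / (1026 × 3930) ≈ 0.15624 m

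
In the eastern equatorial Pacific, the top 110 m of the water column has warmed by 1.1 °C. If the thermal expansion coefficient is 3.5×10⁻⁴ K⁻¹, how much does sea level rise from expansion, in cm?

Δh = αΔT·H = 3.5×10⁻⁴ × 1.1 × 110 = 0.04235 m

Δh = 4.24 cm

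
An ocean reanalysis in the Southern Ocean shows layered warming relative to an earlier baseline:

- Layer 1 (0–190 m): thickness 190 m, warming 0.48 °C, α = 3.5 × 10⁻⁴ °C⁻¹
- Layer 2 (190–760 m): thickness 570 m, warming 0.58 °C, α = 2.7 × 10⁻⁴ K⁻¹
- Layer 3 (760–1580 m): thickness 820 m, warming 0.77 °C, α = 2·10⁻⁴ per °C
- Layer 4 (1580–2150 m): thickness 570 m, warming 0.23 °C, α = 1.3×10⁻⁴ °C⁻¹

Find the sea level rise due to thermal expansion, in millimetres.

265 mm

0–190 m: 3.5×10⁻⁴ × 190 × 0.48 = 0.03192 m
570 × 0.58 × 2.7×10⁻⁴ = 0.089262 m
820 × 0.77 × 2×10⁻⁴ = 0.12628 m
0.23 × 570 × 1.3×10⁻⁴ = 0.017043 m
Δh = 0.03192 + 0.089262 + 0.12628 + 0.017043 = 0.264505 m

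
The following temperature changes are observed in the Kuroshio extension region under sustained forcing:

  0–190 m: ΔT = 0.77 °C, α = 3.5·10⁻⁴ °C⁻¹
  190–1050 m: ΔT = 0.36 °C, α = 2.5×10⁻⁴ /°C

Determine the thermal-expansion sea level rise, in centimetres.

about 12.9 cm

0.77 × 3.5×10⁻⁴ × 190 = 0.051205 m
190–1050 m: 2.5×10⁻⁴ × 860 × 0.36 = 0.07740 m
Δh = 0.051205 + 0.07740 = 0.128605 m ≈ 12.9 cm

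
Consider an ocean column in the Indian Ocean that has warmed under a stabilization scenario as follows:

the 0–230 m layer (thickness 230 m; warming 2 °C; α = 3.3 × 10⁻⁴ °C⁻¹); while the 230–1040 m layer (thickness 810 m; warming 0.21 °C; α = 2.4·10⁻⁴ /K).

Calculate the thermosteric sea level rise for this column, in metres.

Δh = 0.193 m

3.3×10⁻⁴ × 2 × 230 = 0.15180 m
230–1040 m: 2.4×10⁻⁴ × 810 × 0.21 = 0.040824 m
Δh = 0.15180 + 0.040824 = 0.192624 m ≈ 0.193 m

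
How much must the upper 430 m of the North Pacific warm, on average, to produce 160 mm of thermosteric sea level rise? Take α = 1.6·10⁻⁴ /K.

ΔT = Δh/(αH) = 0.16 / (1.6×10⁻⁴ × 430) ≈ 2.326 °C

ΔT ≈ 2.33 °C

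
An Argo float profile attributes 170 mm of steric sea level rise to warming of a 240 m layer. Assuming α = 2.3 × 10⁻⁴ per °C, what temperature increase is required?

about 3.1 K

ΔT = Δh/(αH) = 0.17 / (2.3×10⁻⁴ × 240) ≈ 3.080 K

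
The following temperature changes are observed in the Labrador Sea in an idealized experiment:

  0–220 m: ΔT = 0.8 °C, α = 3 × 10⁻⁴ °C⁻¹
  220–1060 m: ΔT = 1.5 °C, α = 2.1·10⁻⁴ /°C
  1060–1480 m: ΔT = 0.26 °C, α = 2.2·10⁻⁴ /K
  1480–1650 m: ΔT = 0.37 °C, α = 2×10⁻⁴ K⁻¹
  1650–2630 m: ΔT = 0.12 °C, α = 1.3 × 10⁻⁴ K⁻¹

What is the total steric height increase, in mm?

369 mm of thermosteric rise

3×10⁻⁴ × 220 × 0.8 = 0.05280 m
Layer 2: 1.5 × 2.1×10⁻⁴ × 840 = 0.26460 m
420 × 2.2×10⁻⁴ × 0.26 = 0.024024 m
170 × 0.37 × 2×10⁻⁴ = 0.01258 m
Layer 5: 1.3×10⁻⁴ × 980 × 0.12 = 0.015288 m
Δh = 0.05280 + 0.26460 + 0.024024 + 0.01258 + 0.015288 = 0.369292 m ≈ 369 mm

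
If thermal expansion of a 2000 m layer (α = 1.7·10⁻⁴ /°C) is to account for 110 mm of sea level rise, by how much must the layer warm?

ΔT = Δh/(αH) = 0.11 / (1.7×10⁻⁴ × 2000) ≈ 0.3235 °C

ΔT ≈ 0.32 °C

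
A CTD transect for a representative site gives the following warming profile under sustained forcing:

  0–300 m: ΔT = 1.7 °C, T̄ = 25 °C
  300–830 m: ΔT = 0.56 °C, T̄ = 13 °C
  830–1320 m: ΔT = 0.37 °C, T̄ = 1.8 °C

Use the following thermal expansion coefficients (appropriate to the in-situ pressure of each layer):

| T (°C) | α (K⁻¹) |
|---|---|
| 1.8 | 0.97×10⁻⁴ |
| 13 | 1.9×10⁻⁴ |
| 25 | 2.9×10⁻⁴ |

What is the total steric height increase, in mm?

Δh = 222 mm

Layer 1 at 25 °C → α = 2.9×10⁻⁴ K⁻¹
Layer 2 at 13 °C → α = 1.9×10⁻⁴ K⁻¹
Layer 3 at 1.8 °C → α = 0.97×10⁻⁴ K⁻¹
Layer 1: 300 × 2.9×10⁻⁴ × 1.7 = 0.14790 m
300–830 m: 1.9×10⁻⁴ × 530 × 0.56 = 0.056392 m
0.37 × 490 × 0.97×10⁻⁴ = 0.0175861 m
Δh = 0.14790 + 0.056392 + 0.0175861 = 0.2218781 m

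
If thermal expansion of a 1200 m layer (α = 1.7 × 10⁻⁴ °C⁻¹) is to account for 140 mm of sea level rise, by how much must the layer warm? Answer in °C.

ΔT ≈ 0.686 °C

ΔT = Δh/(αH) = 0.14 / (1.7×10⁻⁴ × 1200) ≈ 0.6863 °C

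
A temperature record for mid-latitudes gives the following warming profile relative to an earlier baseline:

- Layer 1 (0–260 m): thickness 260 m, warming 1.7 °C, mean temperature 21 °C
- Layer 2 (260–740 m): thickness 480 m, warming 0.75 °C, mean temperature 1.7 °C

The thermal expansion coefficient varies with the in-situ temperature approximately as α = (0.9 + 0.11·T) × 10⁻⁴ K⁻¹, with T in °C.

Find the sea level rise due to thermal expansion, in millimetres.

Δh ≈ 181 mm

Layer 1: α = (0.9 + 0.11×21)×10⁻⁴ = 3.21×10⁻⁴ K⁻¹
Layer 2: α = (0.9 + 0.11×1.7)×10⁻⁴ = 1.087×10⁻⁴ K⁻¹
3.21×10⁻⁴ × 1.7 × 260 = 0.141882 m
Layer 2: 1.087×10⁻⁴ × 0.75 × 480 = 0.039132 m
Δh = 0.141882 + 0.039132 = 0.181014 m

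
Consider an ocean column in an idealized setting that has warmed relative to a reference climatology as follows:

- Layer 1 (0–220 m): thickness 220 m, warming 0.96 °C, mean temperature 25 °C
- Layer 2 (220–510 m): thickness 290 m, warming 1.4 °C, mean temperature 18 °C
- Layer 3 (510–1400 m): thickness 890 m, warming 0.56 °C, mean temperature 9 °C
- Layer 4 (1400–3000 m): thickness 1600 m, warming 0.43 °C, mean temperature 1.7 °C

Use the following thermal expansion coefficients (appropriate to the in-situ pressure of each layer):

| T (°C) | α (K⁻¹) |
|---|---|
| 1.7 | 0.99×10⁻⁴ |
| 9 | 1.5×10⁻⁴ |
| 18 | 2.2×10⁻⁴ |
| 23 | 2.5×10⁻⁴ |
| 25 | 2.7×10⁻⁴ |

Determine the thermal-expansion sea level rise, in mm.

about 290 mm

Layer 1 at 25 °C → α = 2.7×10⁻⁴ K⁻¹
Layer 2 at 18 °C → α = 2.2×10⁻⁴ K⁻¹
Layer 3 at 9 °C → α = 1.5×10⁻⁴ K⁻¹
Layer 4 at 1.7 °C → α = 0.99×10⁻⁴ K⁻¹
0–220 m: 220 × 0.96 × 2.7×10⁻⁴ = 0.057024 m
Layer 2: 1.4 × 2.2×10⁻⁴ × 290 = 0.08932 m
0.56 × 890 × 1.5×10⁻⁴ = 0.07476 m
0.99×10⁻⁴ × 0.43 × 1600 = 0.068112 m
Δh = 0.057024 + 0.08932 + 0.07476 + 0.068112 = 0.289216 m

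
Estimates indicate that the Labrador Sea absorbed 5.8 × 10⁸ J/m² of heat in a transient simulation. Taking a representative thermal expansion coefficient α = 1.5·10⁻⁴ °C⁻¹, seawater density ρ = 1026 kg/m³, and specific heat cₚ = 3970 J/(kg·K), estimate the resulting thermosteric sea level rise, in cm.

Δh = αQ/(ρcₚ) = 1.5×10⁻⁴ × 5.8×10⁸ / (1026 × 3970) ≈ 0.021359 m

2.14 cm of thermosteric rise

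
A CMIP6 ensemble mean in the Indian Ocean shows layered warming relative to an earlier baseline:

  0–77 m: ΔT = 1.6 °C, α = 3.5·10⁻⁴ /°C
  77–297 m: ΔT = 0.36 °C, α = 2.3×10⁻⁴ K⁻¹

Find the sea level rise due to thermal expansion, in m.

Layer 1: 77 × 1.6 × 3.5×10⁻⁴ = 0.04312 m
77–297 m: 2.3×10⁻⁴ × 0.36 × 220 = 0.018216 m
Δh = 0.04312 + 0.018216 = 0.061336 m

0.0613 m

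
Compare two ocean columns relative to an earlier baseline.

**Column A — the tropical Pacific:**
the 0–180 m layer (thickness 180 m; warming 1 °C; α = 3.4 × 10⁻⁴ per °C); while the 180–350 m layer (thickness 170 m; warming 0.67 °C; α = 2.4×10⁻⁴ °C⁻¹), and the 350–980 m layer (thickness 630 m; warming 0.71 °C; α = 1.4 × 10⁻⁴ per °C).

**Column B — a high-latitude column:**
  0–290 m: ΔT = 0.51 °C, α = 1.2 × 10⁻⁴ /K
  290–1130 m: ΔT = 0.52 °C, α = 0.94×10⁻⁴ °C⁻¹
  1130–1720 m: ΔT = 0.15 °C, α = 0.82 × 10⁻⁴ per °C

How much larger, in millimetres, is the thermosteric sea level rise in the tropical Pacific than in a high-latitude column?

A Layer 1: 180 × 3.4×10⁻⁴ × 1 = 0.06120 m
A 180–350 m: 2.4×10⁻⁴ × 170 × 0.67 = 0.027336 m
A 1.4×10⁻⁴ × 0.71 × 630 = 0.062622 m
A total: 0.151158 m
B 1.2×10⁻⁴ × 290 × 0.51 = 0.017748 m
B 840 × 0.52 × 0.94×10⁻⁴ = 0.0410592 m
B Layer 3: 0.82×10⁻⁴ × 590 × 0.15 = 0.007257 m
B total: 0.0660642 m
Difference: 0.151158 − 0.0660642 = 0.0850938 m

85.1 mm larger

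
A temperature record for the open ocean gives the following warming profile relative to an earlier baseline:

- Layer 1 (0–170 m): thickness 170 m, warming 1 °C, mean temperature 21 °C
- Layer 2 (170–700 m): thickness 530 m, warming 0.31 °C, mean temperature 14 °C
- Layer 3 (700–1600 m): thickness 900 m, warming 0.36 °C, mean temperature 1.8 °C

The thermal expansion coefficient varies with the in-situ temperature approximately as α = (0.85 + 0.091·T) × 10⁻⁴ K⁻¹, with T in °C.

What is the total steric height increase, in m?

0.115 m of thermosteric rise

Layer 1: α = (0.85 + 0.091×21)×10⁻⁴ = 2.761×10⁻⁴ K⁻¹
Layer 2: α = (0.85 + 0.091×14)×10⁻⁴ = 2.124×10⁻⁴ K⁻¹
Layer 3: α = (0.85 + 0.091×1.8)×10⁻⁴ = 1.0138×10⁻⁴ K⁻¹
Layer 1: 1 × 2.761×10⁻⁴ × 170 = 0.046937 m
170–700 m: 2.124×10⁻⁴ × 530 × 0.31 = 0.03489732 m
Layer 3: 1.0138×10⁻⁴ × 900 × 0.36 = 0.03284712 m
Δh = 0.046937 + 0.03489732 + 0.03284712 = 0.11468144 m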